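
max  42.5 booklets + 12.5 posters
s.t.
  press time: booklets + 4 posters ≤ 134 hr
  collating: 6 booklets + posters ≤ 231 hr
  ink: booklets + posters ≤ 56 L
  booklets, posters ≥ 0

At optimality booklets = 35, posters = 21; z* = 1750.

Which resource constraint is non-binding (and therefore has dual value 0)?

press time: 119/134 (slack 15)
collating: 231/231 (binding)
ink: 56/56 (binding)
By complementary slackness, a constraint with positive slack has shadow price 0 → press time.

press time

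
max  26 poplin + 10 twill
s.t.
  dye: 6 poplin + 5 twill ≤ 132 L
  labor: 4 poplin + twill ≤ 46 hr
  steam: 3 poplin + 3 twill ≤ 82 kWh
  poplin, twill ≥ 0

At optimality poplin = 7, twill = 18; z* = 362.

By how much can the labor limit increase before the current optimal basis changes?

Binding constraints: dye, labor. The basis is B = [[6,5],[4,1]] with det -14.
Per unit increase in labor, x* moves by d = (0.3571, -0.4286).
The basis stays optimal until twill reaches 0; allowable increase = 42 hr.

42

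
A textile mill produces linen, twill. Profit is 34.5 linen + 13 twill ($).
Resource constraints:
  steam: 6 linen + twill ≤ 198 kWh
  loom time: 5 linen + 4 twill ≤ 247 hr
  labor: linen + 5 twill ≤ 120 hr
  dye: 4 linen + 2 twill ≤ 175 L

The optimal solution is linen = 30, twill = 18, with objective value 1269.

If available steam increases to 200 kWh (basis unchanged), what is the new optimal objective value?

At the optimum: steam uses 198 of 198 (binding); loom time uses 222 of 247 (slack = 25); labor uses 120 of 120 (binding); dye uses 156 of 175 (slack = 19).
By complementary slackness, y = 0 for the non-binding constraints.
The binding rows give the dual system: 6·y_steam + 1·y_labor = 34.5 and 1·y_steam + 5·y_labor = 13.
Solving: y_steam = 5.5, y_labor = 1.5.
Δz = y_steam·Δb = 5.5 × (2) = 11, so new z* = 1269 + 11 = 1280.

1280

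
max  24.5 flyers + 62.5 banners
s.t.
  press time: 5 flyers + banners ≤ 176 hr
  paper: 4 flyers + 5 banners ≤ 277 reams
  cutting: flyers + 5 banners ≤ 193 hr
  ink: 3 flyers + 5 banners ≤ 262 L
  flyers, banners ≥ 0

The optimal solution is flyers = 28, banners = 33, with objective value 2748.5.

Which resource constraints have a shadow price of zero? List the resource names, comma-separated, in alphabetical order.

press time: 173/176 (slack 3)
paper: 277/277 (binding)
cutting: 193/193 (binding)
ink: 249/262 (slack 13)
By complementary slackness, a constraint with positive slack has shadow price 0 → ink, press time.

ink, press time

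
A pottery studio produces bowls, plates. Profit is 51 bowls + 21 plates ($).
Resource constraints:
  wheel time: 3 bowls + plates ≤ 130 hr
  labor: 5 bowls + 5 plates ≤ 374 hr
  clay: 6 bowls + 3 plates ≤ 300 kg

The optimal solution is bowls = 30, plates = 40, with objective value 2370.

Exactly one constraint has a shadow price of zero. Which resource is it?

wheel time: 130/130 (binding)
labor: 350/374 (slack 24)
clay: 300/300 (binding)
By complementary slackness, a constraint with positive slack has shadow price 0 → labor.

labor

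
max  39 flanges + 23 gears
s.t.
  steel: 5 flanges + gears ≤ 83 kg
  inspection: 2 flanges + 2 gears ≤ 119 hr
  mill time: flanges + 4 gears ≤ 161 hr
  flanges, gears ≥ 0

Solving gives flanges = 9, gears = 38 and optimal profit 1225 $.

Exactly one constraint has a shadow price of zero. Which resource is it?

steel: 83/83 (binding)
inspection: 94/119 (slack 25)
mill time: 161/161 (binding)
By complementary slackness, a constraint with positive slack has shadow price 0 → inspection.

inspection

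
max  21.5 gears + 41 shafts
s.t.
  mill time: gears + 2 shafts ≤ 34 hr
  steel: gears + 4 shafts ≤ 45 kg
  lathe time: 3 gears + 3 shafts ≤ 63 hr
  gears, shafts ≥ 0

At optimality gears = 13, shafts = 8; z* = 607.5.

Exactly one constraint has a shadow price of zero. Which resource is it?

mill time

mill time: 29/34 (slack 5)
steel: 45/45 (binding)
lathe time: 63/63 (binding)
By complementary slackness, a constraint with positive slack has shadow price 0 → mill time.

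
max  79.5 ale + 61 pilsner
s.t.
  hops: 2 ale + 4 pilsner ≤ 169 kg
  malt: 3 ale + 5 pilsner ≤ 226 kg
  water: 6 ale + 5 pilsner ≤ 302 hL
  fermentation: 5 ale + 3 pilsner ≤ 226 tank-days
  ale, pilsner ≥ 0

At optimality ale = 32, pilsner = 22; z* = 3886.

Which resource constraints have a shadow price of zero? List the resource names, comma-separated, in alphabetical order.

hops, malt

hops: 152/169 (slack 17)
malt: 206/226 (slack 20)
water: 302/302 (binding)
fermentation: 226/226 (binding)
By complementary slackness, a constraint with positive slack has shadow price 0 → hops, malt.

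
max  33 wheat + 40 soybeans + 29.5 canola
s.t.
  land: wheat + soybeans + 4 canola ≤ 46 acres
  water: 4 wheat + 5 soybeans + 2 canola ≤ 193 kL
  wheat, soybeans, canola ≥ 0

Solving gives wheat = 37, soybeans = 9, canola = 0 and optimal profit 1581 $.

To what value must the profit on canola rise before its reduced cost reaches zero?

34

Both land and water are binding at x*.
The binding rows give the dual system: 1·y_land + 4·y_water = 33 and 1·y_land + 5·y_water = 40.
→ y_land = 5 and y_water = 7.
canola enters the basis when its profit ≥ yᵀa₃ = 5·4 + 7·2 = 34.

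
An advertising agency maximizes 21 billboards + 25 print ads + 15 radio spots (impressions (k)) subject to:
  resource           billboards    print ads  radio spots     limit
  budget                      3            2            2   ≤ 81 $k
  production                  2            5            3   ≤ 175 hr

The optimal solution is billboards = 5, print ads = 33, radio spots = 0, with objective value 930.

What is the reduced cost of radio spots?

Check each constraint at x*: budget 81/81 (tight); production 175/175 (tight).
From A_Bᵀ y = c: 3·y_budget + 2·y_production = 21; 2·y_budget + 5·y_production = 25.
→ y_budget = 5 and y_production = 3.
Reduced cost of radio spots: c₃ − yᵀa₃ = 15 − (5·2 + 3·3) = 15 − 19 = -4.

-4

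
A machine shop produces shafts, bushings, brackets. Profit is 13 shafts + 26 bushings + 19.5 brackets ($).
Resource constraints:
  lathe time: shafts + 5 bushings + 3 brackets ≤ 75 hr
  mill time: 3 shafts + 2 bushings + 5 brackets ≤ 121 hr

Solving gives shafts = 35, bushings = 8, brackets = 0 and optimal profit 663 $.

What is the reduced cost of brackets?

-7.5

At the optimum: lathe time uses 75 of 75 (binding); mill time uses 121 of 121 (binding).
The binding rows give the dual system: 1·y_lathe time + 3·y_mill time = 13 and 5·y_lathe time + 2·y_mill time = 26.
This yields shadow prices y_lathe time = 4, y_mill time = 3.
Reduced cost of brackets: c₃ − yᵀa₃ = 19.5 − (4·3 + 3·5) = 19.5 − 27 = -7.5.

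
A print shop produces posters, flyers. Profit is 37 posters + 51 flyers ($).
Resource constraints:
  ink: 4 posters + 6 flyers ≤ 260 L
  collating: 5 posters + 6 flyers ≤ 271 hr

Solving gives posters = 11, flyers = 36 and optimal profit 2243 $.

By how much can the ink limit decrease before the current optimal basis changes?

Binding constraints: ink, collating. The basis is B = [[4,6],[5,6]] with det -6.
Per unit decrease in ink, x* moves by d = (1, -0.8333).
The basis stays optimal until flyers reaches 0; allowable decrease = 43.2 L.

43.2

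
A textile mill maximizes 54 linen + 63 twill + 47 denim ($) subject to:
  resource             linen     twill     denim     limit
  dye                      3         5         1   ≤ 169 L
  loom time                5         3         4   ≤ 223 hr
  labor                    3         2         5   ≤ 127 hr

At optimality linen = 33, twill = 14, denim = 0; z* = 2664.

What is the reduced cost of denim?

-7

Binding: dye and labor. Non-binding: loom time (16 unused).
Slack constraints have shadow price 0 (complementary slackness).
From A_Bᵀ y = c: 3·y_dye + 3·y_labor = 54; 5·y_dye + 2·y_labor = 63.
This yields shadow prices y_dye = 9, y_labor = 9.
Reduced cost of denim: c₃ − yᵀa₃ = 47 − (9·1 + 9·5) = 47 − 54 = -7.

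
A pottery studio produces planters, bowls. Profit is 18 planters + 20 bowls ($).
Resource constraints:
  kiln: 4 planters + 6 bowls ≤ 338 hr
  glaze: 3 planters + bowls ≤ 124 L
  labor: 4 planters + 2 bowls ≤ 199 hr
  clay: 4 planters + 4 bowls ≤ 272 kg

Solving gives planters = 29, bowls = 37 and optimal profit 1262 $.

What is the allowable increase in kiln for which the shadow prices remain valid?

Binding constraints: kiln, glaze. The basis is B = [[4,6],[3,1]] with det -14.
Per unit increase in kiln, x* moves by d = (-0.0714, 0.2143).
The basis stays optimal until clay becomes binding; allowable increase = 14 hr.

14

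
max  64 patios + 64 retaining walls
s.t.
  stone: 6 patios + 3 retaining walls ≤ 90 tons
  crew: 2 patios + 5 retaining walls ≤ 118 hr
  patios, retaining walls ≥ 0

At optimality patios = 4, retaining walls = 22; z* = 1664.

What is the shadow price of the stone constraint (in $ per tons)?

At the optimum: stone uses 90 of 90 (binding); crew uses 118 of 118 (binding).
The binding rows give the dual system: 6·y_stone + 2·y_crew = 64 and 3·y_stone + 5·y_crew = 64.
This yields shadow prices y_stone = 8, y_crew = 8.
Shadow price of stone = 8.

8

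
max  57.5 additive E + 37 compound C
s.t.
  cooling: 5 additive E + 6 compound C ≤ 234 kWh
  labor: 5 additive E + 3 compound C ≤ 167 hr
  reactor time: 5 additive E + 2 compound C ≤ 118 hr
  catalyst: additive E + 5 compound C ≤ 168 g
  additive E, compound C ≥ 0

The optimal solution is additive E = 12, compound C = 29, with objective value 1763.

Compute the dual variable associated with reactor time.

8

At the optimum: cooling uses 234 of 234 (binding); labor uses 147 of 167 (slack = 20); reactor time uses 118 of 118 (binding); catalyst uses 157 of 168 (slack = 11).
Since labor, catalyst are not tight, their duals are 0.
Dual feasibility on the basic columns requires 5·y_cooling + 5·y_reactor time = 57.5, 6·y_cooling + 2·y_reactor time = 37.
→ y_cooling = 3.5 and y_reactor time = 8.
Shadow price of reactor time = 8.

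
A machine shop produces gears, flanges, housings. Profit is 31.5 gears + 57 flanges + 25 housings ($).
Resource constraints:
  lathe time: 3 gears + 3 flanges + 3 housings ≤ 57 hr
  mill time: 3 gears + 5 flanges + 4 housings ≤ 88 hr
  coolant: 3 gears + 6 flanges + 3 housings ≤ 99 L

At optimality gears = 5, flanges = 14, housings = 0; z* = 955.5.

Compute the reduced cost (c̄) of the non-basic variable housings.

At the optimum: lathe time uses 57 of 57 (binding); mill time uses 85 of 88 (slack = 3); coolant uses 99 of 99 (binding).
Slack constraints have shadow price 0 (complementary slackness).
The binding rows give the dual system: 3·y_lathe time + 3·y_coolant = 31.5 and 3·y_lathe time + 6·y_coolant = 57.
→ y_lathe time = 2 and y_coolant = 8.5.
Reduced cost of housings: c₃ − yᵀa₃ = 25 − (2·3 + 8.5·3) = 25 − 31.5 = -6.5.

-6.5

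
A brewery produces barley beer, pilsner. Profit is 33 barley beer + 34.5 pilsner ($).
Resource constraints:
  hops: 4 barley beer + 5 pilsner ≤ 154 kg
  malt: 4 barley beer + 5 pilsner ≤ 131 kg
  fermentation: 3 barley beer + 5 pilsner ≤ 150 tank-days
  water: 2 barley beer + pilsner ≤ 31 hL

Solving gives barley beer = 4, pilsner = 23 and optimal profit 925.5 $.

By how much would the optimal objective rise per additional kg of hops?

Check each constraint at x*: hops 131/154 (slack 23); malt 131/131 (tight); fermentation 127/150 (slack 23); water 31/31 (tight).
Slack constraints have shadow price 0 (complementary slackness).
Dual feasibility on the basic columns requires 4·y_malt + 2·y_water = 33, 5·y_malt + 1·y_water = 34.5.
→ y_malt = 6 and y_water = 4.5.
Shadow price of hops = 0.

0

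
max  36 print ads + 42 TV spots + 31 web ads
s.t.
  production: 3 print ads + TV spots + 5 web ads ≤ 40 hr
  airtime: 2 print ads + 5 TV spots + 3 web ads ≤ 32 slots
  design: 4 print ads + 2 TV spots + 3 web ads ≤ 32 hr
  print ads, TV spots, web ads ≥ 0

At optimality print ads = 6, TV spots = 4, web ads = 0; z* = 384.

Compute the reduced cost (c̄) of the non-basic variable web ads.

At the optimum: production uses 22 of 40 (slack = 18); airtime uses 32 of 32 (binding); design uses 32 of 32 (binding).
By complementary slackness, y = 0 for the non-binding constraint.
Dual feasibility on the basic columns requires 2·y_airtime + 4·y_design = 36, 5·y_airtime + 2·y_design = 42.
Solving: y_airtime = 6, y_design = 6.
Reduced cost of web ads: c₃ − yᵀa₃ = 31 − (6·3 + 6·3) = 31 − 36 = -5.

-5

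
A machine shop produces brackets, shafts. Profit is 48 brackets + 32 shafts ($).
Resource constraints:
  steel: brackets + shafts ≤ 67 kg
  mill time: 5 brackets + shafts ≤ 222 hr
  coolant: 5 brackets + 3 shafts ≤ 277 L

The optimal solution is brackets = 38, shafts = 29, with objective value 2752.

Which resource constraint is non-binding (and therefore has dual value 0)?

mill time

steel: 67/67 (binding)
mill time: 219/222 (slack 3)
coolant: 277/277 (binding)
By complementary slackness, a constraint with positive slack has shadow price 0 → mill time.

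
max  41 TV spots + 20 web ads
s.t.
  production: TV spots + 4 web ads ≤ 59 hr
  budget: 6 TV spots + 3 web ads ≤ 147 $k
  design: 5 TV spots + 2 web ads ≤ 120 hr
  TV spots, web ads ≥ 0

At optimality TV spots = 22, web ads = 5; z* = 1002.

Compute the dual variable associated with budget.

Binding: budget and design. Non-binding: production (17 unused).
Since production is not tight, its dual is 0.
Dual feasibility on the basic columns requires 6·y_budget + 5·y_design = 41, 3·y_budget + 2·y_design = 20.
Solving: y_budget = 6, y_design = 1.
Shadow price of budget = 6.

6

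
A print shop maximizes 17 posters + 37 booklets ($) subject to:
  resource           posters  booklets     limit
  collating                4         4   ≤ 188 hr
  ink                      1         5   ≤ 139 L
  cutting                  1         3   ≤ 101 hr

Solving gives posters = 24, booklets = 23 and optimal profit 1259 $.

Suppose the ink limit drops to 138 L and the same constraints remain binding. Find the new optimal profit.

At the optimum: collating uses 188 of 188 (binding); ink uses 139 of 139 (binding); cutting uses 93 of 101 (slack = 8).
Slack constraints have shadow price 0 (complementary slackness).
Dual feasibility on the basic columns requires 4·y_collating + 1·y_ink = 17, 4·y_collating + 5·y_ink = 37.
Solving: y_collating = 3, y_ink = 5.
Δz = y_ink·Δb = 5 × (-1) = -5, so new z* = 1259 − 5 = 1254.

1254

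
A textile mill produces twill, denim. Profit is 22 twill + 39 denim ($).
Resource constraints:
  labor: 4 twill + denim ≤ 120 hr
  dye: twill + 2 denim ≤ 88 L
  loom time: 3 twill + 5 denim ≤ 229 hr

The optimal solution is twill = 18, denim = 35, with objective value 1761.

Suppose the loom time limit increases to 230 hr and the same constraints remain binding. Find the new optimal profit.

1766

At the optimum: labor uses 107 of 120 (slack = 13); dye uses 88 of 88 (binding); loom time uses 229 of 229 (binding).
By complementary slackness, y = 0 for the non-binding constraint.
Dual feasibility on the basic columns requires 1·y_dye + 3·y_loom time = 22, 2·y_dye + 5·y_loom time = 39.
This yields shadow prices y_dye = 7, y_loom time = 5.
Δz = y_loom time·Δb = 5 × (1) = 5, so new z* = 1761 + 5 = 1766.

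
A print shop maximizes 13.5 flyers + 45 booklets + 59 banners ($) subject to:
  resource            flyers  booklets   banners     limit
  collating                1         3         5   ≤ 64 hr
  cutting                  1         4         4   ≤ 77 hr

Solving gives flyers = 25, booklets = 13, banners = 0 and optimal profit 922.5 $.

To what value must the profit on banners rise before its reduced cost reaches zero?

63

At the optimum: collating uses 64 of 64 (binding); cutting uses 77 of 77 (binding).
The binding rows give the dual system: 1·y_collating + 1·y_cutting = 13.5 and 3·y_collating + 4·y_cutting = 45.
This yields shadow prices y_collating = 9, y_cutting = 4.5.
banners enters the basis when its profit ≥ yᵀa₃ = 9·5 + 4.5·4 = 63.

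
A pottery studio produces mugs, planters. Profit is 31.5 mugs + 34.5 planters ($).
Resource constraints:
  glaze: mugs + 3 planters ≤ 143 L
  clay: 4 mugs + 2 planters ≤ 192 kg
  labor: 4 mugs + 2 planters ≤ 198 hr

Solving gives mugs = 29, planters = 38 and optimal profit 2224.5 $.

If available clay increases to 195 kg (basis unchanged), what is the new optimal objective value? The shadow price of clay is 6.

Δb = 3, so new z* = 2224.5 + (6)·(3) = 2224.5 + 18 = 2242.5.

2242.5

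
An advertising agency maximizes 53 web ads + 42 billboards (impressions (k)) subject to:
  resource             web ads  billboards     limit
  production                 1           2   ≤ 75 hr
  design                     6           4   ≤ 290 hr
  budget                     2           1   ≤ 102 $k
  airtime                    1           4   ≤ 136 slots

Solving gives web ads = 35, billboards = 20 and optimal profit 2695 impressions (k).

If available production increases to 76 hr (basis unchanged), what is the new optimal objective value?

2700

At the optimum: production uses 75 of 75 (binding); design uses 290 of 290 (binding); budget uses 90 of 102 (slack = 12); airtime uses 115 of 136 (slack = 21).
Since budget, airtime are not tight, their duals are 0.
From A_Bᵀ y = c: 1·y_production + 6·y_design = 53; 2·y_production + 4·y_design = 42.
This yields shadow prices y_production = 5, y_design = 8.
Δz = y_production·Δb = 5 × (1) = 5, so new z* = 2695 + 5 = 2700.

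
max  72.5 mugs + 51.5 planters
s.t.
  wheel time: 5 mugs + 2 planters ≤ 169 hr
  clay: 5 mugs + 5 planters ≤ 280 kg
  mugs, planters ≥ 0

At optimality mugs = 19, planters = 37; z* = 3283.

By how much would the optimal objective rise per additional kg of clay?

7.5

Both wheel time and clay are binding at x*.
Dual feasibility on the basic columns requires 5·y_wheel time + 5·y_clay = 72.5, 2·y_wheel time + 5·y_clay = 51.5.
Solving: y_wheel time = 7, y_clay = 7.5.
Shadow price of clay = 7.5.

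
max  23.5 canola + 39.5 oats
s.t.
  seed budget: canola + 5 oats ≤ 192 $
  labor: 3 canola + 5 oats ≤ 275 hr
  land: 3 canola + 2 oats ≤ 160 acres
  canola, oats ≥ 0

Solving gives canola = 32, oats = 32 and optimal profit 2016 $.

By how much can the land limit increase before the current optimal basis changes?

Binding constraints: seed budget, land. The basis is B = [[1,5],[3,2]] with det -13.
Per unit increase in land, x* moves by d = (0.3846, -0.0769).
The basis stays optimal until labor becomes binding; allowable increase = 24.7 acres.

24.7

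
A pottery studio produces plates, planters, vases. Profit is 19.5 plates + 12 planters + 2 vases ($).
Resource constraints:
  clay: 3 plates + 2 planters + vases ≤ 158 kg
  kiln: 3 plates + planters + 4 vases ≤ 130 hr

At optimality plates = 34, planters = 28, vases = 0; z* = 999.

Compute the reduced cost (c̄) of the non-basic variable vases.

Check each constraint at x*: clay 158/158 (tight); kiln 130/130 (tight).
The binding rows give the dual system: 3·y_clay + 3·y_kiln = 19.5 and 2·y_clay + 1·y_kiln = 12.
This yields shadow prices y_clay = 5.5, y_kiln = 1.
Reduced cost of vases: c₃ − yᵀa₃ = 2 − (5.5·1 + 1·4) = 2 − 9.5 = -7.5.

-7.5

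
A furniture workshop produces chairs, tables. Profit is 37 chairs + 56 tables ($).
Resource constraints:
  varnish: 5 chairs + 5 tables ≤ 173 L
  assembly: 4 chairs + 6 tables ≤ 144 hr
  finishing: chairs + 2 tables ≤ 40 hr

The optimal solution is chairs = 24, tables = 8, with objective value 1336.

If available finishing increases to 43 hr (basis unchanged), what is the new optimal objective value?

1339

At the optimum: varnish uses 160 of 173 (slack = 13); assembly uses 144 of 144 (binding); finishing uses 40 of 40 (binding).
By complementary slackness, y = 0 for the non-binding constraint.
The binding rows give the dual system: 4·y_assembly + 1·y_finishing = 37 and 6·y_assembly + 2·y_finishing = 56.
→ y_assembly = 9 and y_finishing = 1.
Δz = y_finishing·Δb = 1 × (3) = 3, so new z* = 1336 + 3 = 1339.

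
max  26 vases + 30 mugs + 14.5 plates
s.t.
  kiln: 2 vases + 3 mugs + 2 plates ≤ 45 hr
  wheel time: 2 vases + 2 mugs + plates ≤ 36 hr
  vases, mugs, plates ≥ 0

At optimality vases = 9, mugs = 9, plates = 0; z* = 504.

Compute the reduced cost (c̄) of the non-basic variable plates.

Both kiln and wheel time are binding at x*.
From A_Bᵀ y = c: 2·y_kiln + 2·y_wheel time = 26; 3·y_kiln + 2·y_wheel time = 30.
→ y_kiln = 4 and y_wheel time = 9.
Reduced cost of plates: c₃ − yᵀa₃ = 14.5 − (4·2 + 9·1) = 14.5 − 17 = -2.5.

-2.5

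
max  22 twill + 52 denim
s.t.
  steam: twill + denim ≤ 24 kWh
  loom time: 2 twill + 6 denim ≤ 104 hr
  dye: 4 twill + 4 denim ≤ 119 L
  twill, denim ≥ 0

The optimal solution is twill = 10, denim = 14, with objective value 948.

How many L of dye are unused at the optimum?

dye used = 4·10 + 4·14 = 96; slack = 119 − 96 = 23.

23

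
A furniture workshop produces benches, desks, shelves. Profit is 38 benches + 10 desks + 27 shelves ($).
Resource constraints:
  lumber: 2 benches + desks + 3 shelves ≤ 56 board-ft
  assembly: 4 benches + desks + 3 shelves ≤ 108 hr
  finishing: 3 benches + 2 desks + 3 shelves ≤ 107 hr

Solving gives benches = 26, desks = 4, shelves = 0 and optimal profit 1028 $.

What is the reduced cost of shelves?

Binding: lumber and assembly. Non-binding: finishing (21 unused).
By complementary slackness, y = 0 for the non-binding constraint.
Dual feasibility on the basic columns requires 2·y_lumber + 4·y_assembly = 38, 1·y_lumber + 1·y_assembly = 10.
→ y_lumber = 1 and y_assembly = 9.
Reduced cost of shelves: c₃ − yᵀa₃ = 27 − (1·3 + 9·3) = 27 − 30 = -3.

-3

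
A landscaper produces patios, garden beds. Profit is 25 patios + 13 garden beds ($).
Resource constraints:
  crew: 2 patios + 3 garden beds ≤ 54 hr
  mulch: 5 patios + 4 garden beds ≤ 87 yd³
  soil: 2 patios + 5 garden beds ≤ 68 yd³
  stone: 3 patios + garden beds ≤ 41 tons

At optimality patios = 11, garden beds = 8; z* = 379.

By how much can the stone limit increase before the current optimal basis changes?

11.2

Binding constraints: mulch, stone. The basis is B = [[5,4],[3,1]] with det -7.
Per unit increase in stone, x* moves by d = (0.5714, -0.7143).
The basis stays optimal until garden beds reaches 0; allowable increase = 11.2 tons.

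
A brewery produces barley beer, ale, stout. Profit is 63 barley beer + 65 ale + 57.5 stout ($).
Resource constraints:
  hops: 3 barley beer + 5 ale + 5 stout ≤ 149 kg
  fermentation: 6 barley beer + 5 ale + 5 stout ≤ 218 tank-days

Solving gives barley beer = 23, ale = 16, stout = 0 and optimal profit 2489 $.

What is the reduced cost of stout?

-7.5

Check each constraint at x*: hops 149/149 (tight); fermentation 218/218 (tight).
Dual feasibility on the basic columns requires 3·y_hops + 6·y_fermentation = 63, 5·y_hops + 5·y_fermentation = 65.
→ y_hops = 5 and y_fermentation = 8.
Reduced cost of stout: c₃ − yᵀa₃ = 57.5 − (5·5 + 8·5) = 57.5 − 65 = -7.5.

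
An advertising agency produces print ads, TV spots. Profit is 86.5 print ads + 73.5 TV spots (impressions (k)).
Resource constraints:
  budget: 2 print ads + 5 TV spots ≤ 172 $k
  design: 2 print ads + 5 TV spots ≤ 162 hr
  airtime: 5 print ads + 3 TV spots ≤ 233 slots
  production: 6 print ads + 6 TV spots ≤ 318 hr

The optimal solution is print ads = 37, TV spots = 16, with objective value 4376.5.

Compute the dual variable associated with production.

9

Check each constraint at x*: budget 154/172 (slack 18); design 154/162 (slack 8); airtime 233/233 (tight); production 318/318 (tight).
Since budget, design are not tight, their duals are 0.
The binding rows give the dual system: 5·y_airtime + 6·y_production = 86.5 and 3·y_airtime + 6·y_production = 73.5.
→ y_airtime = 6.5 and y_production = 9.
Shadow price of production = 9.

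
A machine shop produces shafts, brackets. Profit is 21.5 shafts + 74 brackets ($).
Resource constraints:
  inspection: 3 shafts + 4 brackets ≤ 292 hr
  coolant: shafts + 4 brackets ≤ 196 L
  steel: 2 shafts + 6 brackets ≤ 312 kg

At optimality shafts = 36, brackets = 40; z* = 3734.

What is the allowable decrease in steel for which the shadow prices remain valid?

Binding constraints: coolant, steel. The basis is B = [[1,4],[2,6]] with det -2.
Per unit decrease in steel, x* moves by d = (-2, 0.5).
The basis stays optimal until shafts reaches 0; allowable decrease = 18 kg.

18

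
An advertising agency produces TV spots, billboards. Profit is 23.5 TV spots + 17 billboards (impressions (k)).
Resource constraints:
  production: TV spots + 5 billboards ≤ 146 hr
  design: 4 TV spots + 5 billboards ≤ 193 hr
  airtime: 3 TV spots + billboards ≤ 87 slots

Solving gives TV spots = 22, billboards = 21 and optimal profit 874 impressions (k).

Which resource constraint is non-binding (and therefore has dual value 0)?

production

production: 127/146 (slack 19)
design: 193/193 (binding)
airtime: 87/87 (binding)
By complementary slackness, a constraint with positive slack has shadow price 0 → production.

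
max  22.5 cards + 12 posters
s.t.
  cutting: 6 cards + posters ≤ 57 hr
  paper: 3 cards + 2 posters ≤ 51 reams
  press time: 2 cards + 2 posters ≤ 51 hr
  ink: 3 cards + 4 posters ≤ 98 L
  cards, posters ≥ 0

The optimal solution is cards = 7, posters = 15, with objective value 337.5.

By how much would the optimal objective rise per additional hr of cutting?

At the optimum: cutting uses 57 of 57 (binding); paper uses 51 of 51 (binding); press time uses 44 of 51 (slack = 7); ink uses 81 of 98 (slack = 17).
Since press time, ink are not tight, their duals are 0.
The binding rows give the dual system: 6·y_cutting + 3·y_paper = 22.5 and 1·y_cutting + 2·y_paper = 12.
This yields shadow prices y_cutting = 1, y_paper = 5.5.
Shadow price of cutting = 1.

1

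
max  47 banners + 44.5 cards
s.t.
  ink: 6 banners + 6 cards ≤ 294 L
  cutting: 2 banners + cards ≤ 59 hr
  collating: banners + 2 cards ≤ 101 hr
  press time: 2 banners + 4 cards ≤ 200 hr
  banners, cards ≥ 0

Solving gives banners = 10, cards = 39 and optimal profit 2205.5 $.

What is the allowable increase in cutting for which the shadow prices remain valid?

Binding constraints: ink, cutting. The basis is B = [[6,6],[2,1]] with det -6.
Per unit increase in cutting, x* moves by d = (1, -1).
The basis stays optimal until cards reaches 0; allowable increase = 39 hr.

39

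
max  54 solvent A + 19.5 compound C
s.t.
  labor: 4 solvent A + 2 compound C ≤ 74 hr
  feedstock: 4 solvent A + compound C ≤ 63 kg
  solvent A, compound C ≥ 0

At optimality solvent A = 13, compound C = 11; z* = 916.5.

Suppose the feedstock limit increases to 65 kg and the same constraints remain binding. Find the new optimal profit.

931.5

Both labor and feedstock are binding at x*.
Dual feasibility on the basic columns requires 4·y_labor + 4·y_feedstock = 54, 2·y_labor + 1·y_feedstock = 19.5.
→ y_labor = 6 and y_feedstock = 7.5.
Δz = y_feedstock·Δb = 7.5 × (2) = 15, so new z* = 916.5 + 15 = 931.5.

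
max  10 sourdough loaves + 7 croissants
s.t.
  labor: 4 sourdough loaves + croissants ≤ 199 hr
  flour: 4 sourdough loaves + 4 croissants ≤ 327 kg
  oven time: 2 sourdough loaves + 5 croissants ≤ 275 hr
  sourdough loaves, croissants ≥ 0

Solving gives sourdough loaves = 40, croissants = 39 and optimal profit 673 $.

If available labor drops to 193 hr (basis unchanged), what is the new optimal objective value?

Binding: labor and oven time. Non-binding: flour (11 unused).
Since flour is not tight, its dual is 0.
The binding rows give the dual system: 4·y_labor + 2·y_oven time = 10 and 1·y_labor + 5·y_oven time = 7.
This yields shadow prices y_labor = 2, y_oven time = 1.
Δz = y_labor·Δb = 2 × (-6) = -12, so new z* = 673 − 12 = 661.

661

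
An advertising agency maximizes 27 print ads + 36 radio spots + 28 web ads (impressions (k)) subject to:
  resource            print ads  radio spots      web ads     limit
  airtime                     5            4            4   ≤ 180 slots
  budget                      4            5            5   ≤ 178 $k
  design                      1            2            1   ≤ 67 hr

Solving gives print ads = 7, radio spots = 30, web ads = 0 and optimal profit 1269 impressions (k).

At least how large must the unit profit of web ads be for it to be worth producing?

Binding: budget and design. Non-binding: airtime (25 unused).
By complementary slackness, y = 0 for the non-binding constraint.
Dual feasibility on the basic columns requires 4·y_budget + 1·y_design = 27, 5·y_budget + 2·y_design = 36.
Solving: y_budget = 6, y_design = 3.
web ads enters the basis when its profit ≥ yᵀa₃ = 6·5 + 3·1 = 33.

33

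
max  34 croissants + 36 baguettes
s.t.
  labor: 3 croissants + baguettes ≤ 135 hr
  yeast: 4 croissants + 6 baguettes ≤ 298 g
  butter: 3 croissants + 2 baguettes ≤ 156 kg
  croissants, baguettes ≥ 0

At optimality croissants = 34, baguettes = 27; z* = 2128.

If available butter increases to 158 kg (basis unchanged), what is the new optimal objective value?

Check each constraint at x*: labor 129/135 (slack 6); yeast 298/298 (tight); butter 156/156 (tight).
Slack constraints have shadow price 0 (complementary slackness).
Dual feasibility on the basic columns requires 4·y_yeast + 3·y_butter = 34, 6·y_yeast + 2·y_butter = 36.
This yields shadow prices y_yeast = 4, y_butter = 6.
Δz = y_butter·Δb = 6 × (2) = 12, so new z* = 2128 + 12 = 2140.

2140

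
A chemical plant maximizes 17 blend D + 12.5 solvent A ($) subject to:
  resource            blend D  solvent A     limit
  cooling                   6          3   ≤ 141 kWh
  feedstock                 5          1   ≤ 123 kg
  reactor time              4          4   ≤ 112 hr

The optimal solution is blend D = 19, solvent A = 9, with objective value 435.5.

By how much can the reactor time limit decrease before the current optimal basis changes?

18

Binding constraints: cooling, reactor time. The basis is B = [[6,3],[4,4]] with det 12.
Per unit decrease in reactor time, x* moves by d = (0.25, -0.5).
The basis stays optimal until solvent A reaches 0; allowable decrease = 18 hr.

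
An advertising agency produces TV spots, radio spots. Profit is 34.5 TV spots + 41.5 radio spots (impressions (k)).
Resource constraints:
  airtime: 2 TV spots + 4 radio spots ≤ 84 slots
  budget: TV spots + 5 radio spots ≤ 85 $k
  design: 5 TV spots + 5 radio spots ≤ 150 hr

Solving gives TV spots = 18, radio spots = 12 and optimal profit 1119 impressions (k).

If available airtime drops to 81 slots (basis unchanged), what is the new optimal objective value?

Binding: airtime and design. Non-binding: budget (7 unused).
Slack constraints have shadow price 0 (complementary slackness).
The binding rows give the dual system: 2·y_airtime + 5·y_design = 34.5 and 4·y_airtime + 5·y_design = 41.5.
This yields shadow prices y_airtime = 3.5, y_design = 5.5.
Δz = y_airtime·Δb = 3.5 × (-3) = -10.5, so new z* = 1119 − 10.5 = 1108.5.

1108.5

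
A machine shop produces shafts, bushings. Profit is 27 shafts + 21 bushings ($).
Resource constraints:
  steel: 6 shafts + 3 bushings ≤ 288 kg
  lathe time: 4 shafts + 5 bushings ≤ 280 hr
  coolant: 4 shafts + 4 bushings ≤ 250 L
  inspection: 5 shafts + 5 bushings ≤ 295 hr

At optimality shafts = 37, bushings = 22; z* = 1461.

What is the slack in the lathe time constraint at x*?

22

lathe time used = 4·37 + 5·22 = 258; slack = 280 − 258 = 22.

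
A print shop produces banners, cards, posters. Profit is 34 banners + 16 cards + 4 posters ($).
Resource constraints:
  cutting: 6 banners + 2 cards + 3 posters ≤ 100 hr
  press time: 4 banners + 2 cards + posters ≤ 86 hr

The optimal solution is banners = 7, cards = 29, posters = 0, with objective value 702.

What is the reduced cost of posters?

At the optimum: cutting uses 100 of 100 (binding); press time uses 86 of 86 (binding).
The binding rows give the dual system: 6·y_cutting + 4·y_press time = 34 and 2·y_cutting + 2·y_press time = 16.
Solving: y_cutting = 1, y_press time = 7.
Reduced cost of posters: c₃ − yᵀa₃ = 4 − (1·3 + 7·1) = 4 − 10 = -6.

-6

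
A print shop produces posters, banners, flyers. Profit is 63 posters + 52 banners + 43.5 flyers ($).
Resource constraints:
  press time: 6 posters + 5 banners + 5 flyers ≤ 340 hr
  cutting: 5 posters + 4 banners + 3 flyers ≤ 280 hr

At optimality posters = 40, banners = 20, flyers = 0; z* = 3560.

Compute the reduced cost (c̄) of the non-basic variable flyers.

-5.5

Check each constraint at x*: press time 340/340 (tight); cutting 280/280 (tight).
From A_Bᵀ y = c: 6·y_press time + 5·y_cutting = 63; 5·y_press time + 4·y_cutting = 52.
Solving: y_press time = 8, y_cutting = 3.
Reduced cost of flyers: c₃ − yᵀa₃ = 43.5 − (8·5 + 3·3) = 43.5 − 49 = -5.5.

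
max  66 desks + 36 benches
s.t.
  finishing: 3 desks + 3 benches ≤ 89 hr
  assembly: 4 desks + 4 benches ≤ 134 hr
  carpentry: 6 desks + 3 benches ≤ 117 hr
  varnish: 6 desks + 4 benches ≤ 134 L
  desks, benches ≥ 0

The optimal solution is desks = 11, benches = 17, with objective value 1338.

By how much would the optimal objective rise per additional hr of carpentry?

Check each constraint at x*: finishing 84/89 (slack 5); assembly 112/134 (slack 22); carpentry 117/117 (tight); varnish 134/134 (tight).
Slack constraints have shadow price 0 (complementary slackness).
From A_Bᵀ y = c: 6·y_carpentry + 6·y_varnish = 66; 3·y_carpentry + 4·y_varnish = 36.
→ y_carpentry = 8 and y_varnish = 3.
Shadow price of carpentry = 8.

8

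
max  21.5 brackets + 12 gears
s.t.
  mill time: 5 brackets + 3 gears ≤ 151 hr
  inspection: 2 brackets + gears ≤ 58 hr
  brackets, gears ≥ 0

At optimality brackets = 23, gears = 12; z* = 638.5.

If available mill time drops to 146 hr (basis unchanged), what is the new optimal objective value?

Check each constraint at x*: mill time 151/151 (tight); inspection 58/58 (tight).
Dual feasibility on the basic columns requires 5·y_mill time + 2·y_inspection = 21.5, 3·y_mill time + 1·y_inspection = 12.
→ y_mill time = 2.5 and y_inspection = 4.5.
Δz = y_mill time·Δb = 2.5 × (-5) = -12.5, so new z* = 638.5 − 12.5 = 626.

626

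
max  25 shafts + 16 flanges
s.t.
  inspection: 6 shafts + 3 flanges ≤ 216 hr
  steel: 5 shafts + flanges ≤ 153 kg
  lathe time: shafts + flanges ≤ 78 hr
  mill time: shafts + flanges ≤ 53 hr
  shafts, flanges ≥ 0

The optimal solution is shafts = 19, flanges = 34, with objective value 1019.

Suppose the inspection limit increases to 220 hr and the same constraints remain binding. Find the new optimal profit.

Check each constraint at x*: inspection 216/216 (tight); steel 129/153 (slack 24); lathe time 53/78 (slack 25); mill time 53/53 (tight).
Since steel, lathe time are not tight, their duals are 0.
The binding rows give the dual system: 6·y_inspection + 1·y_mill time = 25 and 3·y_inspection + 1·y_mill time = 16.
This yields shadow prices y_inspection = 3, y_mill time = 7.
Δz = y_inspection·Δb = 3 × (4) = 12, so new z* = 1019 + 12 = 1031.

1031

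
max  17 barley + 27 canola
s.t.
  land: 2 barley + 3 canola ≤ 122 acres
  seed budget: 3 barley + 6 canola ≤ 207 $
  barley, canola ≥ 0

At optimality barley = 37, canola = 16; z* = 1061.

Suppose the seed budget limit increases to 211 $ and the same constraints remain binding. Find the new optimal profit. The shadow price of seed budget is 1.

1065

Δb = 4, so new z* = 1061 + (1)·(4) = 1061 + 4 = 1065.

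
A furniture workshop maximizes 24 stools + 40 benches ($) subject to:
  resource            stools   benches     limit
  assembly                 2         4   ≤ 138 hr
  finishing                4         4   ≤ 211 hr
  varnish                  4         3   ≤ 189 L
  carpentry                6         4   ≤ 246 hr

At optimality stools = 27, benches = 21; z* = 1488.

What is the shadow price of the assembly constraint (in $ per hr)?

At the optimum: assembly uses 138 of 138 (binding); finishing uses 192 of 211 (slack = 19); varnish uses 171 of 189 (slack = 18); carpentry uses 246 of 246 (binding).
By complementary slackness, y = 0 for the non-binding constraints.
The binding rows give the dual system: 2·y_assembly + 6·y_carpentry = 24 and 4·y_assembly + 4·y_carpentry = 40.
→ y_assembly = 9 and y_carpentry = 1.
Shadow price of assembly = 9.

9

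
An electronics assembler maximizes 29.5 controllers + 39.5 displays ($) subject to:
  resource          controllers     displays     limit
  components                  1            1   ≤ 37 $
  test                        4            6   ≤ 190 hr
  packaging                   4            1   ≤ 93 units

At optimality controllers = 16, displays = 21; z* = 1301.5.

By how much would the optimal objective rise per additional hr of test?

At the optimum: components uses 37 of 37 (binding); test uses 190 of 190 (binding); packaging uses 85 of 93 (slack = 8).
Since packaging is not tight, its dual is 0.
From A_Bᵀ y = c: 1·y_components + 4·y_test = 29.5; 1·y_components + 6·y_test = 39.5.
Solving: y_components = 9.5, y_test = 5.
Shadow price of test = 5.

5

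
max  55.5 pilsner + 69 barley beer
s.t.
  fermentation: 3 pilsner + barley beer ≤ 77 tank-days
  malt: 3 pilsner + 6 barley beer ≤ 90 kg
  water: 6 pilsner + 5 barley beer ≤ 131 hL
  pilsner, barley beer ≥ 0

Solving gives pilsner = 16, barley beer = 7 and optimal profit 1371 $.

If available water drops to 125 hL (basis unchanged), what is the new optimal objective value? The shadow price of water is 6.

1335

Δb = -6, so new z* = 1371 + (6)·(-6) = 1371 − 36 = 1335.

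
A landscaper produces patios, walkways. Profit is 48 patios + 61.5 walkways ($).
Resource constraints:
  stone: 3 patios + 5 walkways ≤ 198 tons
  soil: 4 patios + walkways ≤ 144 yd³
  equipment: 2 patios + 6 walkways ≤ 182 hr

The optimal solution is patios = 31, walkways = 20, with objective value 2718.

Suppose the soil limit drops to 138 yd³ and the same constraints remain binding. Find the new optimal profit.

At the optimum: stone uses 193 of 198 (slack = 5); soil uses 144 of 144 (binding); equipment uses 182 of 182 (binding).
Slack constraints have shadow price 0 (complementary slackness).
The binding rows give the dual system: 4·y_soil + 2·y_equipment = 48 and 1·y_soil + 6·y_equipment = 61.5.
Solving: y_soil = 7.5, y_equipment = 9.
Δz = y_soil·Δb = 7.5 × (-6) = -45, so new z* = 2718 − 45 = 2673.

2673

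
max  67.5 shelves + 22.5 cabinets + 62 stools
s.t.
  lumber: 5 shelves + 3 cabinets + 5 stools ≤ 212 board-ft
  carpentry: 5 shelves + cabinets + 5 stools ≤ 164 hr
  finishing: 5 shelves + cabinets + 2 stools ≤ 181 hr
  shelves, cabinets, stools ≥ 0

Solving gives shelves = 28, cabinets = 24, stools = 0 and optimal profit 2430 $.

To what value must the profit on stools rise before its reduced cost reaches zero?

Binding: lumber and carpentry. Non-binding: finishing (17 unused).
Since finishing is not tight, its dual is 0.
From A_Bᵀ y = c: 5·y_lumber + 5·y_carpentry = 67.5; 3·y_lumber + 1·y_carpentry = 22.5.
→ y_lumber = 4.5 and y_carpentry = 9.
stools enters the basis when its profit ≥ yᵀa₃ = 4.5·5 + 9·5 = 67.5.

67.5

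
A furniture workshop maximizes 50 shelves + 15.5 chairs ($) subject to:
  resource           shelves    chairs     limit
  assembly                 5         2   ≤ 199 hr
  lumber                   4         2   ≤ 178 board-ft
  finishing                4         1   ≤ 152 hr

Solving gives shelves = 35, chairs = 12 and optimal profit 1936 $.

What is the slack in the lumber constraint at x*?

14

lumber used = 4·35 + 2·12 = 164; slack = 178 − 164 = 14.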